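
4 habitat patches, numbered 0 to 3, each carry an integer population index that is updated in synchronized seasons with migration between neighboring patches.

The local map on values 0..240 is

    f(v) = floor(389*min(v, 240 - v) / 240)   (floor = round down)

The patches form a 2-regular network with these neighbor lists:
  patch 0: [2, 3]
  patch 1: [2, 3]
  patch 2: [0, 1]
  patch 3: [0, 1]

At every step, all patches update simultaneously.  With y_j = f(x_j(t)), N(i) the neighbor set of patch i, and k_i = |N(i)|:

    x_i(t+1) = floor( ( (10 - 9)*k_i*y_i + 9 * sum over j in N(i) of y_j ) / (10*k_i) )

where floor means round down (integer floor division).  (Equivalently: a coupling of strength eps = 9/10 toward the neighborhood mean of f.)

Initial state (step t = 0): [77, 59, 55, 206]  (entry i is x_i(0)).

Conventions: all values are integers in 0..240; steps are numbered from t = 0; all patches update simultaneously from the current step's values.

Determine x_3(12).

Simulating step by step:
t=0: [77, 59, 55, 206]
t=1: [77, 74, 107, 104]
t=2: [165, 165, 126, 126]
t=3: [177, 177, 127, 127]
t=4: [174, 174, 110, 110]
t=5: [170, 170, 113, 113]
t=6: [176, 176, 120, 120]
t=7: [184, 184, 112, 112]
t=8: [171, 171, 99, 99]
t=9: [155, 155, 115, 115]
t=10: [181, 181, 141, 141]
t=11: [153, 153, 101, 101]
t=12: [160, 160, 143, 143]

Answer: x_3(12) = 143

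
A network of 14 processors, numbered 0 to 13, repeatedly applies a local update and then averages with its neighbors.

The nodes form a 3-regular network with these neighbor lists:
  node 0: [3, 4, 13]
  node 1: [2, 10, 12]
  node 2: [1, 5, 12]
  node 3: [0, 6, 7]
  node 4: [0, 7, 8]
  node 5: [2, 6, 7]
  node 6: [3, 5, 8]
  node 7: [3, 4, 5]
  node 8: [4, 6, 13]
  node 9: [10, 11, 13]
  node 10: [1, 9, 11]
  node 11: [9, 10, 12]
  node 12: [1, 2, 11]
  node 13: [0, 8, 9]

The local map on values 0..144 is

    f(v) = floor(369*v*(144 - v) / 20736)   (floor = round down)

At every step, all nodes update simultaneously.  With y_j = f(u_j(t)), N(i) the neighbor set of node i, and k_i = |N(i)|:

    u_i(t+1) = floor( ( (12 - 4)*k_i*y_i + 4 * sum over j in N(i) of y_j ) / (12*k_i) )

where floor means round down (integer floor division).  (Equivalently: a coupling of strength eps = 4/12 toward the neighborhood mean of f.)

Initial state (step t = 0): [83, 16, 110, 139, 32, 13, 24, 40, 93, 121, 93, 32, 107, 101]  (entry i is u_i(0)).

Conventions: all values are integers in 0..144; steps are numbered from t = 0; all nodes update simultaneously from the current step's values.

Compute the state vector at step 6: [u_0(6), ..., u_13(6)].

Answer: [87, 87, 87, 87, 87, 87, 87, 87, 87, 88, 87, 88, 87, 88]

Derivation:
t=0: [83, 16, 110, 139, 32, 13, 24, 40, 93, 121, 93, 32, 107, 101]
t=1: [76, 48, 59, 31, 69, 41, 48, 61, 77, 57, 72, 64, 65, 76]
t=2: [87, 84, 86, 70, 91, 79, 80, 85, 90, 89, 90, 90, 89, 90]
t=3: [87, 88, 88, 91, 85, 90, 90, 89, 86, 86, 86, 86, 87, 86]
t=4: [87, 87, 87, 85, 88, 86, 86, 86, 87, 88, 87, 88, 87, 88]
t=5: [87, 88, 88, 88, 87, 88, 88, 88, 87, 87, 87, 87, 87, 87]
t=6: [87, 87, 87, 87, 87, 87, 87, 87, 87, 88, 87, 88, 87, 88]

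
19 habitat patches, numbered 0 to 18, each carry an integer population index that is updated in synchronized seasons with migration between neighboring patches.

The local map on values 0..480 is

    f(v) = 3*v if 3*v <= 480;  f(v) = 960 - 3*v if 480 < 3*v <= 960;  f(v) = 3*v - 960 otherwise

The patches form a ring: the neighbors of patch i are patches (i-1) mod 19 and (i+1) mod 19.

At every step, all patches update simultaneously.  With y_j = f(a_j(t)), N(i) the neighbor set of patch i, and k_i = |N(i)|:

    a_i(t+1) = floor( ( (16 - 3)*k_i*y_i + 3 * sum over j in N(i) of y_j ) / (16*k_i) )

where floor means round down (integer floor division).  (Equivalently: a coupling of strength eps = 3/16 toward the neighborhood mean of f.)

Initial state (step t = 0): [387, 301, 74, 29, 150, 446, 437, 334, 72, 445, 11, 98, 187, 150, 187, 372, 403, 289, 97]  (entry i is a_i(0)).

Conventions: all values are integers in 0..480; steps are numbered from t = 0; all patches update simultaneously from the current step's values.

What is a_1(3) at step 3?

Simulating step by step:
t=0: [387, 301, 74, 29, 150, 446, 437, 334, 72, 445, 11, 98, 187, 150, 187, 372, 403, 289, 97]
t=1: [195, 85, 193, 133, 409, 382, 324, 87, 214, 328, 89, 279, 393, 440, 381, 187, 225, 126, 264]
t=2: [344, 278, 370, 384, 271, 177, 51, 243, 285, 74, 230, 145, 223, 330, 219, 368, 304, 349, 207]
t=3: [102, 123, 151, 183, 177, 376, 186, 211, 127, 215, 280, 406, 280, 80, 262, 149, 60, 106, 290]

Answer: a_1(3) = 123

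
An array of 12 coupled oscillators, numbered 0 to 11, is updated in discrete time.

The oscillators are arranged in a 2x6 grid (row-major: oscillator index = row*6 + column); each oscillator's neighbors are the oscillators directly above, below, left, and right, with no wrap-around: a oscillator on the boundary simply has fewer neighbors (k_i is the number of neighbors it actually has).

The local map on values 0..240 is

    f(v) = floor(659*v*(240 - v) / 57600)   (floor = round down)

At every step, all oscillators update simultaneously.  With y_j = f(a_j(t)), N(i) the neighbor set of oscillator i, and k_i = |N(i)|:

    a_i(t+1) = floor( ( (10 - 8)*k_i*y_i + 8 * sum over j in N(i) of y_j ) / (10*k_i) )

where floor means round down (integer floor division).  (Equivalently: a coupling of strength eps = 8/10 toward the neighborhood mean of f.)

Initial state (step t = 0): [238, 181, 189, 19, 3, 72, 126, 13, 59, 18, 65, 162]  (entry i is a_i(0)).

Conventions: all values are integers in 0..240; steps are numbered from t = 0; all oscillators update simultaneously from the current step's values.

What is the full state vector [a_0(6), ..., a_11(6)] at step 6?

Answer: [149, 150, 150, 150, 150, 151, 150, 149, 150, 150, 151, 151]

Derivation:
t=0: [238, 181, 189, 19, 3, 72, 126, 13, 59, 18, 65, 162]
t=1: [115, 63, 99, 53, 85, 88, 48, 115, 74, 89, 78, 136]
t=2: [125, 155, 133, 145, 139, 155, 152, 132, 154, 136, 152, 151]
t=3: [154, 160, 154, 160, 154, 155, 161, 153, 159, 155, 157, 151]
t=4: [146, 150, 147, 149, 148, 151, 150, 147, 150, 147, 150, 150]
t=5: [154, 155, 154, 155, 154, 154, 156, 154, 155, 154, 154, 153]
t=6: [149, 150, 150, 150, 150, 151, 150, 149, 150, 150, 151, 151]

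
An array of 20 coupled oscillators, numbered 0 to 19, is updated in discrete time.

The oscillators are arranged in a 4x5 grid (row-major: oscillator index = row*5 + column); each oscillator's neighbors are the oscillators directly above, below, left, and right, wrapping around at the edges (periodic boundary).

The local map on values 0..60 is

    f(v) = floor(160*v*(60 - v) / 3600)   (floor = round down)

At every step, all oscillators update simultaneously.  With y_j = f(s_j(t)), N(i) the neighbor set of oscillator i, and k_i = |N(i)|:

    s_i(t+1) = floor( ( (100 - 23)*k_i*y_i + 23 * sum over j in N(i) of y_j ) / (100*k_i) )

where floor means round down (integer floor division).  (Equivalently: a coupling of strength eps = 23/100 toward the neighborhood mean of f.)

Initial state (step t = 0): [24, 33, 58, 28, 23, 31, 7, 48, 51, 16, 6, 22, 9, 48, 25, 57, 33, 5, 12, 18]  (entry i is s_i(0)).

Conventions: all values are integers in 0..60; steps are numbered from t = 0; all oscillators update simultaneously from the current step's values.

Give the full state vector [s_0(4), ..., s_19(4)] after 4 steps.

Simulating step by step:
t=0: [24, 33, 58, 28, 23, 31, 7, 48, 51, 16, 6, 22, 9, 48, 25, 57, 33, 5, 12, 18]
t=1: [36, 35, 10, 35, 36, 35, 20, 22, 22, 31, 17, 33, 21, 25, 35, 12, 35, 14, 25, 31]
t=2: [37, 36, 25, 37, 38, 37, 35, 35, 37, 38, 32, 38, 35, 37, 37, 27, 36, 29, 37, 38]
t=3: [37, 37, 38, 37, 37, 37, 37, 37, 37, 37, 38, 37, 37, 37, 37, 38, 38, 38, 37, 37]
t=4: [37, 37, 37, 37, 37, 37, 37, 37, 37, 37, 37, 37, 37, 37, 37, 37, 37, 37, 37, 37]

Answer: [37, 37, 37, 37, 37, 37, 37, 37, 37, 37, 37, 37, 37, 37, 37, 37, 37, 37, 37, 37]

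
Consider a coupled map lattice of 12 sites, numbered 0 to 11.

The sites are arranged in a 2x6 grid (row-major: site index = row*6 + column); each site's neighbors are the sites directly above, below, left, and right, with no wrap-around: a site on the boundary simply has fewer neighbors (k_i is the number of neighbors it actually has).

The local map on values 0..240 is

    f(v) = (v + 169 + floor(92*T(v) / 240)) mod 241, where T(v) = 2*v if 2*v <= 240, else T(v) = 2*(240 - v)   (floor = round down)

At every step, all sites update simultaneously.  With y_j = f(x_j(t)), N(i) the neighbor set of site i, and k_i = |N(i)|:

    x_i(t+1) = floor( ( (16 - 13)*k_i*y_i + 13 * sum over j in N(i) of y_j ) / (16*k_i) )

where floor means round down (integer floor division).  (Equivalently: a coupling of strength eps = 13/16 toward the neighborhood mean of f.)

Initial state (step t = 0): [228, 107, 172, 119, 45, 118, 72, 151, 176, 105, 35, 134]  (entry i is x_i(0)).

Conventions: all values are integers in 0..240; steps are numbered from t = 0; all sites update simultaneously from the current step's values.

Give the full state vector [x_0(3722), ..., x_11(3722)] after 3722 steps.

Simulating step by step:
t=0: [228, 107, 172, 119, 45, 118, 72, 151, 176, 105, 35, 134]
t=1: [100, 147, 139, 99, 137, 86, 137, 115, 140, 162, 114, 175]
t=2: [136, 130, 133, 137, 110, 134, 122, 141, 141, 129, 144, 113]
t=3: [141, 143, 143, 137, 139, 127, 142, 142, 143, 143, 133, 140]
t=4: [144, 144, 144, 144, 142, 143, 144, 145, 145, 143, 144, 142]
t=5: [145, 145, 145, 145, 145, 145, 145, 145, 145, 145, 145, 145]
t=6: [145, 145, 145, 145, 145, 145, 145, 145, 145, 145, 145, 145]

Answer: [145, 145, 145, 145, 145, 145, 145, 145, 145, 145, 145, 145]
Key observation: The state at step 5, [145, 145, 145, 145, 145, 145, 145, 145, 145, 145, 145, 145], reappears at step 6: the system is in a cycle of period 1 from step 5 on.  Therefore the state at step 3722 equals the state at step 5 + ((3722 - 5) mod 1) = 5, which is [145, 145, 145, 145, 145, 145, 145, 145, 145, 145, 145, 145].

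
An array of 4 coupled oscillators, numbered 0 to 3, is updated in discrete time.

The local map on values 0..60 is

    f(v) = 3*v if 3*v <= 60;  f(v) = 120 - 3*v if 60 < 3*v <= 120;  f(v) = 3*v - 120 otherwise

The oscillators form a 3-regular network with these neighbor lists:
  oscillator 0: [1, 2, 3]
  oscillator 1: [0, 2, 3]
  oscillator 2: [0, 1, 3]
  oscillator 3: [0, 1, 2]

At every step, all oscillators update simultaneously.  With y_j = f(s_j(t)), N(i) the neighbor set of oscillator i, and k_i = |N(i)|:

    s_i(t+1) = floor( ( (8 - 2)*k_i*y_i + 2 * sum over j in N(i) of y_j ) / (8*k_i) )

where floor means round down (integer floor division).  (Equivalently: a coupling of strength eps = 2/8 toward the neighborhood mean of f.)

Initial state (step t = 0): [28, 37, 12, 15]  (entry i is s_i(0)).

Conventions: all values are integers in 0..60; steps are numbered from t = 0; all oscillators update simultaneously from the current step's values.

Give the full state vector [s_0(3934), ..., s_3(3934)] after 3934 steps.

Answer: [43, 43, 43, 27]
Key observation: The state at step 9, [25, 25, 25, 33], reappears at step 13: the system is in a cycle of period 4 from step 9 on.  Therefore the state at step 3934 equals the state at step 9 + ((3934 - 9) mod 4) = 10, which is [43, 43, 43, 27].

Derivation:
t=0: [28, 37, 12, 15]
t=1: [34, 16, 34, 40]
t=2: [19, 39, 19, 7]
t=3: [49, 13, 49, 25]
t=4: [29, 37, 29, 41]
t=5: [28, 12, 28, 8]
t=6: [35, 35, 35, 27]
t=7: [17, 17, 17, 33]
t=8: [48, 48, 48, 28]
t=9: [25, 25, 25, 33]
t=10: [43, 43, 43, 27]
t=11: [11, 11, 11, 31]
t=12: [32, 32, 32, 28]
t=13: [25, 25, 25, 33]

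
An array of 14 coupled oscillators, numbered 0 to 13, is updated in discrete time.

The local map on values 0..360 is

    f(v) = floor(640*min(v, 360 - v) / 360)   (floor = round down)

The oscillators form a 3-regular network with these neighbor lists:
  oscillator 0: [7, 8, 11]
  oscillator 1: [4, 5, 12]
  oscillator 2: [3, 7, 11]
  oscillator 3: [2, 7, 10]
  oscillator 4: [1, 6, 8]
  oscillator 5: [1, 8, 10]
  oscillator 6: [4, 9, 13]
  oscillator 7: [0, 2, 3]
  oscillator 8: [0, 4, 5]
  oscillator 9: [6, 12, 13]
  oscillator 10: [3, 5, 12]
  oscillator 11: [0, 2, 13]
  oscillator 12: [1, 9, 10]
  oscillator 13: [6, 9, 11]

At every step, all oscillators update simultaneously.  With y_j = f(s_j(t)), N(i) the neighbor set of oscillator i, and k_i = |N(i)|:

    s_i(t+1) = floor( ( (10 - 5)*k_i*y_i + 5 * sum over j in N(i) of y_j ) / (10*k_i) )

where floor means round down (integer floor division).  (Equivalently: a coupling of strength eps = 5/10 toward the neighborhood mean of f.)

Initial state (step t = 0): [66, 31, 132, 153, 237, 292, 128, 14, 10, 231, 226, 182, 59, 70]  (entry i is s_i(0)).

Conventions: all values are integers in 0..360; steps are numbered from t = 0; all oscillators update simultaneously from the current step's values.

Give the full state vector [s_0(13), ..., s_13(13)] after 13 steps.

Simulating step by step:
t=0: [66, 31, 132, 153, 237, 292, 128, 14, 10, 231, 226, 182, 59, 70]
t=1: [118, 101, 219, 218, 158, 111, 208, 115, 84, 190, 201, 237, 139, 190]
t=2: [199, 210, 237, 248, 239, 200, 282, 220, 188, 287, 257, 235, 250, 282]
t=3: [272, 248, 220, 207, 225, 267, 149, 241, 283, 143, 204, 218, 193, 150]
t=4: [177, 216, 246, 258, 219, 184, 258, 218, 161, 264, 260, 237, 269, 261]
t=5: [283, 248, 209, 195, 245, 275, 189, 242, 289, 171, 197, 224, 181, 182]
t=6: [164, 211, 257, 274, 206, 177, 289, 220, 144, 308, 271, 240, 291, 299]
t=7: [265, 250, 193, 174, 244, 270, 141, 228, 274, 105, 177, 203, 146, 125]
t=8: [194, 201, 285, 295, 202, 190, 227, 245, 165, 214, 278, 253, 245, 230]
t=9: [262, 272, 151, 137, 275, 271, 246, 192, 292, 241, 176, 204, 216, 229]
t=10: [202, 172, 270, 267, 155, 177, 200, 263, 140, 220, 265, 250, 241, 231]
t=11: [242, 285, 168, 165, 277, 277, 267, 186, 268, 244, 199, 209, 225, 235]
t=12: [227, 155, 294, 295, 150, 170, 178, 287, 165, 207, 256, 255, 224, 217]
t=13: [219, 272, 130, 129, 280, 276, 290, 142, 280, 271, 201, 194, 242, 256]

Answer: [219, 272, 130, 129, 280, 276, 290, 142, 280, 271, 201, 194, 242, 256]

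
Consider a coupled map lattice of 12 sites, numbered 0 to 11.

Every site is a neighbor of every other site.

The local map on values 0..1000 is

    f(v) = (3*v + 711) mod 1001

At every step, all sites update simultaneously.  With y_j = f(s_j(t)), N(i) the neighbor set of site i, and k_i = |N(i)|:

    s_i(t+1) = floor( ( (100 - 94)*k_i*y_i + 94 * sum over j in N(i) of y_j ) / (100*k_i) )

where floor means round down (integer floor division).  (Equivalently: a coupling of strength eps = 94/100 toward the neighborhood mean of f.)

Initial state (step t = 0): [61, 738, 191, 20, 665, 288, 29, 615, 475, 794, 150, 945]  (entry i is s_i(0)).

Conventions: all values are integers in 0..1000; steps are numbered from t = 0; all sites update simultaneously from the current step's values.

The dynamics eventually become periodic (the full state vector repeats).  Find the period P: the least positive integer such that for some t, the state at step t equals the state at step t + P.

Answer: 6
Key observation: The state at step 3, [651, 651, 651, 651, 651, 651, 651, 651, 651, 651, 651, 651], reappears at step 9 — and no state repeats earlier — so the cycle the system enters has period 6.

Derivation:
t=0: [61, 738, 191, 20, 665, 288, 29, 615, 475, 794, 150, 945]
t=1: [526, 525, 542, 529, 531, 534, 528, 535, 545, 547, 545, 535]
t=2: [315, 315, 313, 314, 314, 314, 315, 314, 313, 313, 313, 314]
t=3: [651, 651, 651, 651, 651, 651, 651, 651, 651, 651, 651, 651]
t=4: [662, 662, 662, 662, 662, 662, 662, 662, 662, 662, 662, 662]
t=5: [695, 695, 695, 695, 695, 695, 695, 695, 695, 695, 695, 695]
t=6: [794, 794, 794, 794, 794, 794, 794, 794, 794, 794, 794, 794]
t=7: [90, 90, 90, 90, 90, 90, 90, 90, 90, 90, 90, 90]
t=8: [981, 981, 981, 981, 981, 981, 981, 981, 981, 981, 981, 981]
t=9: [651, 651, 651, 651, 651, 651, 651, 651, 651, 651, 651, 651]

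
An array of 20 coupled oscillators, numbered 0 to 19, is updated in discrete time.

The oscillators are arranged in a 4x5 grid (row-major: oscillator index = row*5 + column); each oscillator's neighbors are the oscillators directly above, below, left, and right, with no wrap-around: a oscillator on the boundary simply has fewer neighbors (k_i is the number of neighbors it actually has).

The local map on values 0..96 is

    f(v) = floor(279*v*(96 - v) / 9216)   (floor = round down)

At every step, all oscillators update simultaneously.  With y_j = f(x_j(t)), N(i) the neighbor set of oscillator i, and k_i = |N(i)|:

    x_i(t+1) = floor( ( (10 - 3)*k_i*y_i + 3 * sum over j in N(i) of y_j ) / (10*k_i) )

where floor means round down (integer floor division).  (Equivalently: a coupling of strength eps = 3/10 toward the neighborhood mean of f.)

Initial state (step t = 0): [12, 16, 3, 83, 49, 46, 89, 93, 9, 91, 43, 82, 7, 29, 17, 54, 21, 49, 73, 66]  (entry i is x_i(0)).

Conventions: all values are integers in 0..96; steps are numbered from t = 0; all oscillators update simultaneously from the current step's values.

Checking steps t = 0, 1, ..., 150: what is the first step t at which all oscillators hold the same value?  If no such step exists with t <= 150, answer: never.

Answer: never
Key observation: The state at step 8 reappears at step 10 — the system is in a cycle of period 2 from step 8 on.  No step 0..10 is synchronized, and the cycle repeats forever, so no step up to 150 (or ever) has all oscillators equal.

Derivation:
t=0: [12, 16, 3, 83, 49, 46, 89, 93, 9, 91, 43, 82, 7, 29, 17, 54, 21, 49, 73, 66]  (not all equal)
t=1: [37, 32, 13, 32, 55, 59, 23, 10, 24, 22, 64, 35, 25, 50, 41, 64, 50, 59, 53, 54]  (not all equal)
t=2: [65, 58, 37, 58, 64, 64, 51, 32, 51, 53, 62, 62, 53, 66, 66, 63, 67, 65, 67, 68]  (not all equal)
t=3: [61, 65, 65, 65, 63, 62, 67, 63, 67, 66, 62, 63, 65, 60, 59, 61, 59, 61, 58, 57]  (not all equal)
t=4: [63, 61, 61, 60, 61, 62, 59, 61, 59, 59, 63, 62, 61, 64, 65, 64, 65, 64, 65, 66]  (not all equal)
t=5: [62, 64, 64, 64, 64, 63, 65, 64, 65, 65, 62, 63, 63, 62, 61, 61, 61, 62, 61, 59]  (not all equal)
t=6: [62, 62, 62, 61, 61, 62, 61, 61, 61, 61, 62, 62, 62, 62, 63, 63, 63, 63, 64, 65]  (not all equal)
t=7: [63, 63, 63, 63, 64, 63, 63, 63, 63, 63, 62, 63, 63, 62, 62, 62, 62, 62, 62, 61]  (not all equal)
t=8: [62, 62, 62, 62, 62, 62, 62, 62, 62, 62, 62, 62, 62, 62, 63, 63, 62, 62, 63, 63]  (not all equal)
t=9: [63, 63, 63, 63, 63, 63, 63, 63, 63, 62, 62, 63, 63, 62, 62, 62, 62, 62, 62, 62]  (not all equal)
t=10: [62, 62, 62, 62, 62, 62, 62, 62, 62, 62, 62, 62, 62, 62, 63, 63, 62, 62, 63, 63]  (not all equal)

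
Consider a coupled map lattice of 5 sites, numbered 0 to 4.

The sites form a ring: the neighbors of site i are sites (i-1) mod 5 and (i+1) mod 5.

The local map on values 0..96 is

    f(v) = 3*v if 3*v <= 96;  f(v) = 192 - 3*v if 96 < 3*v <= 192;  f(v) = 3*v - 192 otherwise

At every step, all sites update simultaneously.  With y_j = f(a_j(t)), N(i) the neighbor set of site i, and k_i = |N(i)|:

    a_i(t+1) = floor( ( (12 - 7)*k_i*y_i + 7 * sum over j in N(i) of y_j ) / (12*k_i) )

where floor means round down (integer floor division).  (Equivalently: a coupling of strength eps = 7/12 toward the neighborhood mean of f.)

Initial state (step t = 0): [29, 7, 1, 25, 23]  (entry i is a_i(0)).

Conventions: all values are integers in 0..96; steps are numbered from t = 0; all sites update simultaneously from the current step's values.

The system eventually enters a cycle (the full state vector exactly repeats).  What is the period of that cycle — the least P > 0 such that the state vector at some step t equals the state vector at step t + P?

Answer: 8
Key observation: The state at step 36, [78, 78, 78, 78, 78], reappears at step 44 — and no state repeats earlier — so the cycle the system enters has period 8.

Derivation:
t=0: [29, 7, 1, 25, 23]
t=1: [62, 35, 29, 52, 76]
t=2: [38, 63, 72, 50, 27]
t=3: [57, 31, 23, 48, 68]
t=4: [39, 65, 69, 43, 25]
t=5: [54, 27, 25, 52, 71]
t=6: [42, 64, 65, 43, 28]
t=7: [52, 20, 19, 51, 72]
t=8: [39, 52, 52, 39, 31]
t=9: [68, 47, 47, 68, 82]
t=10: [35, 39, 39, 35, 29]
t=11: [83, 78, 78, 83, 87]
t=12: [56, 46, 46, 56, 62]
t=13: [27, 45, 45, 27, 16]
t=14: [64, 64, 64, 64, 67]
t=15: [2, 0, 0, 2, 3]
t=16: [5, 1, 1, 5, 7]
t=17: [13, 6, 6, 13, 17]
t=18: [36, 24, 24, 36, 44]
t=19: [73, 75, 75, 73, 74]
t=20: [29, 31, 31, 29, 28]
t=21: [87, 91, 91, 87, 85]
t=22: [70, 77, 77, 70, 66]
t=23: [20, 32, 32, 20, 13]
t=24: [64, 85, 85, 64, 51]
t=25: [29, 44, 44, 29, 16]
t=26: [67, 67, 67, 67, 70]
t=27: [11, 9, 9, 11, 12]
t=28: [32, 28, 28, 32, 34]
t=29: [90, 87, 87, 90, 93]
t=30: [78, 71, 71, 78, 81]
t=31: [38, 27, 27, 38, 45]
t=32: [72, 80, 80, 72, 69]
t=33: [28, 41, 41, 28, 20]
t=34: [72, 73, 73, 72, 74]
t=35: [26, 26, 26, 26, 26]
t=36: [78, 78, 78, 78, 78]
t=37: [42, 42, 42, 42, 42]
t=38: [66, 66, 66, 66, 66]
t=39: [6, 6, 6, 6, 6]
t=40: [18, 18, 18, 18, 18]
t=41: [54, 54, 54, 54, 54]
t=42: [30, 30, 30, 30, 30]
t=43: [90, 90, 90, 90, 90]
t=44: [78, 78, 78, 78, 78]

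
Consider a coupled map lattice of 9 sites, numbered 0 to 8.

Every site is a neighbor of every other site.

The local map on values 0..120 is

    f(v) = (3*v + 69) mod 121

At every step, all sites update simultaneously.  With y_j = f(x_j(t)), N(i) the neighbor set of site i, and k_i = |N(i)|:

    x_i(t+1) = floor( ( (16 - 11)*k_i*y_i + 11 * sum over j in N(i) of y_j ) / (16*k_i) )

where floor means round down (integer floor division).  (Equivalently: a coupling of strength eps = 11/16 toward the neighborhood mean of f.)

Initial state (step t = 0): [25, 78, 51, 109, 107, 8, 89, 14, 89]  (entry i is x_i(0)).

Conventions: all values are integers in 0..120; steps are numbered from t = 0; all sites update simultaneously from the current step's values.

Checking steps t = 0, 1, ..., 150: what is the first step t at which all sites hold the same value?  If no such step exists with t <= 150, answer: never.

Answer: never
Key observation: The state at step 40 reappears at step 45 — the system is in a cycle of period 5 from step 40 on.  No step 0..45 is synchronized, and the cycle repeats forever, so no step up to 150 (or ever) has all sites equal.

Derivation:
t=0: [25, 78, 51, 109, 107, 8, 89, 14, 89]  (not all equal)
t=1: [59, 68, 77, 62, 60, 75, 76, 79, 76]  (not all equal)
t=2: [30, 36, 42, 32, 30, 40, 41, 43, 41]  (not all equal)
t=3: [54, 58, 62, 56, 54, 61, 62, 63, 62]  (not all equal)
t=4: [59, 34, 37, 60, 59, 36, 37, 38, 37]  (not all equal)
t=5: [31, 42, 44, 32, 31, 43, 44, 44, 44]  (not all equal)
t=6: [60, 68, 69, 61, 60, 68, 69, 69, 69]  (not all equal)
t=7: [20, 26, 26, 21, 20, 26, 26, 26, 26]  (not all equal)
t=8: [17, 21, 21, 18, 17, 21, 21, 21, 21]  (not all equal)
t=9: [53, 28, 28, 26, 53, 28, 28, 28, 28]  (not all equal)
t=10: [61, 44, 44, 43, 61, 44, 44, 44, 44]  (not all equal)
t=11: [51, 67, 67, 67, 51, 67, 67, 67, 67]  (not all equal)
t=12: [57, 40, 40, 40, 57, 40, 40, 40, 40]  (not all equal)
t=13: [88, 76, 76, 76, 88, 76, 76, 76, 76]  (not all equal)
t=14: [69, 61, 61, 61, 69, 61, 61, 61, 61]  (not all equal)
t=15: [19, 14, 14, 14, 19, 14, 14, 14, 14]  (not all equal)
t=16: [68, 92, 92, 92, 68, 92, 92, 92, 92]  (not all equal)
t=17: [74, 90, 90, 90, 74, 90, 90, 90, 90]  (not all equal)
t=18: [77, 88, 88, 88, 77, 88, 88, 88, 88]  (not all equal)
t=19: [77, 85, 85, 85, 77, 85, 85, 85, 85]  (not all equal)
t=20: [72, 77, 77, 77, 72, 77, 77, 77, 77]  (not all equal)
t=21: [52, 55, 55, 55, 52, 55, 55, 55, 55]  (not all equal)
t=22: [109, 111, 111, 111, 109, 111, 111, 111, 111]  (not all equal)
t=23: [36, 37, 37, 37, 36, 37, 37, 37, 37]  (not all equal)
t=24: [57, 58, 58, 58, 57, 58, 58, 58, 58]  (not all equal)
t=25: [48, 21, 21, 21, 48, 21, 21, 21, 21]  (not all equal)
t=26: [43, 24, 24, 24, 43, 24, 24, 24, 24]  (not all equal)
t=27: [42, 29, 29, 29, 42, 29, 29, 29, 29]  (not all equal)
t=28: [50, 41, 41, 41, 50, 41, 41, 41, 41]  (not all equal)
t=29: [81, 75, 75, 75, 81, 75, 75, 75, 75]  (not all equal)
t=30: [59, 55, 55, 55, 59, 55, 55, 55, 55]  (not all equal)
t=31: [69, 94, 94, 94, 69, 94, 94, 94, 94]  (not all equal)
t=32: [79, 96, 96, 96, 79, 96, 96, 96, 96]  (not all equal)
t=33: [94, 106, 106, 106, 94, 106, 106, 106, 106]  (not all equal)
t=34: [57, 38, 38, 38, 57, 38, 38, 38, 38]  (not all equal)
t=35: [84, 71, 71, 71, 84, 71, 71, 71, 71]  (not all equal)
t=36: [55, 46, 46, 46, 55, 46, 46, 46, 46]  (not all equal)
t=37: [96, 90, 90, 90, 96, 90, 90, 90, 90]  (not all equal)
t=38: [104, 100, 100, 100, 104, 100, 100, 100, 100]  (not all equal)
t=39: [10, 8, 8, 8, 10, 8, 8, 8, 8]  (not all equal)
t=40: [95, 94, 94, 94, 95, 94, 94, 94, 94]  (not all equal)
t=41: [110, 109, 109, 109, 110, 109, 109, 109, 109]  (not all equal)
t=42: [34, 33, 33, 33, 34, 33, 33, 33, 33]  (not all equal)
t=43: [48, 47, 47, 47, 48, 47, 47, 47, 47]  (not all equal)
t=44: [90, 89, 89, 89, 90, 89, 89, 89, 89]  (not all equal)
t=45: [95, 94, 94, 94, 95, 94, 94, 94, 94]  (not all equal)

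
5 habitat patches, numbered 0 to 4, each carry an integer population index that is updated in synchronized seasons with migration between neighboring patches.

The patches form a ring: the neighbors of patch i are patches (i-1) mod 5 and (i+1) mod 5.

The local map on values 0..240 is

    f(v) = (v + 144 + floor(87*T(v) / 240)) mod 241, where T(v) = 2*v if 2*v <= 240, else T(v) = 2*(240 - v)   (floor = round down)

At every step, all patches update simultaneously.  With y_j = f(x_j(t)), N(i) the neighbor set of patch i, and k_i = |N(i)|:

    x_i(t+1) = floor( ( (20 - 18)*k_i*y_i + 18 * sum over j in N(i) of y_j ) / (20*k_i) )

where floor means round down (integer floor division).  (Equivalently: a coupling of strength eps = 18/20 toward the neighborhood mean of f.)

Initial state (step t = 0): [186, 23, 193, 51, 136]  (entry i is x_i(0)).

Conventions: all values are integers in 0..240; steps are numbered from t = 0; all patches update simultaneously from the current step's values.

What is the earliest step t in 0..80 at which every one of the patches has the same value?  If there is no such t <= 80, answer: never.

Simulating step by step:
t=0: [186, 23, 193, 51, 136]  (not all equal)
t=1: [146, 134, 199, 132, 172]  (not all equal)
t=2: [118, 122, 114, 126, 115]  (not all equal)
t=3: [105, 103, 109, 101, 107]  (not all equal)
t=4: [83, 86, 79, 87, 81]  (not all equal)
t=5: [46, 43, 50, 41, 48]  (not all equal)
t=6: [222, 225, 217, 226, 219]  (not all equal)
t=7: [137, 137, 138, 136, 138]  (not all equal)
t=8: [114, 114, 114, 114, 114]  (all equal)

Answer: 8
Key observation: Synchronization is absorbing here: once all patches are equal they stay equal, and step 8 is the first all-equal step.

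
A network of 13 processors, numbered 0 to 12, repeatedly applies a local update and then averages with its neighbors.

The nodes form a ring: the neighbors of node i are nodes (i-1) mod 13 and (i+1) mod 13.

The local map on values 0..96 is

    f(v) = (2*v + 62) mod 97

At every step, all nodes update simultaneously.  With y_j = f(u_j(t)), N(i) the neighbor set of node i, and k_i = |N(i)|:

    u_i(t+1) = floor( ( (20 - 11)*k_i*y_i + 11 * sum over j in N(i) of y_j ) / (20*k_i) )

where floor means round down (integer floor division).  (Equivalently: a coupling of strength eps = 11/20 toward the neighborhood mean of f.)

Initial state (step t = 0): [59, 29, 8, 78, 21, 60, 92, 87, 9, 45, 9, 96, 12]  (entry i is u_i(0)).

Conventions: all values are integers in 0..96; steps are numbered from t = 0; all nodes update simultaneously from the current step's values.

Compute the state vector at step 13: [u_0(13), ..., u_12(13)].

Simulating step by step:
t=0: [59, 29, 8, 78, 21, 60, 92, 87, 9, 45, 9, 96, 12]
t=1: [67, 54, 48, 34, 33, 54, 58, 55, 62, 68, 67, 72, 78]
t=2: [27, 50, 56, 40, 43, 63, 77, 80, 61, 26, 5, 12, 14]
t=3: [51, 55, 64, 55, 60, 61, 42, 42, 51, 51, 60, 83, 69]
t=4: [52, 77, 83, 82, 82, 76, 59, 53, 62, 71, 66, 40, 30]
t=5: [43, 38, 30, 32, 28, 40, 62, 79, 62, 28, 15, 27, 42]
t=6: [47, 39, 30, 25, 29, 50, 59, 60, 52, 59, 52, 47, 41]
t=7: [51, 42, 27, 19, 32, 58, 78, 80, 77, 75, 70, 58, 53]
t=8: [63, 45, 22, 14, 36, 51, 40, 25, 22, 16, 30, 58, 72]
t=9: [59, 52, 43, 53, 59, 52, 42, 21, 34, 51, 59, 46, 52]
t=10: [75, 67, 61, 68, 75, 67, 42, 25, 35, 62, 71, 67, 69]
t=11: [10, 29, 40, 30, 9, 19, 26, 29, 44, 52, 29, 5, 8]
t=12: [64, 45, 33, 45, 43, 28, 14, 29, 49, 51, 49, 60, 77]
t=13: [63, 58, 44, 47, 43, 48, 52, 52, 53, 64, 70, 61, 58]

Answer: [63, 58, 44, 47, 43, 48, 52, 52, 53, 64, 70, 61, 58]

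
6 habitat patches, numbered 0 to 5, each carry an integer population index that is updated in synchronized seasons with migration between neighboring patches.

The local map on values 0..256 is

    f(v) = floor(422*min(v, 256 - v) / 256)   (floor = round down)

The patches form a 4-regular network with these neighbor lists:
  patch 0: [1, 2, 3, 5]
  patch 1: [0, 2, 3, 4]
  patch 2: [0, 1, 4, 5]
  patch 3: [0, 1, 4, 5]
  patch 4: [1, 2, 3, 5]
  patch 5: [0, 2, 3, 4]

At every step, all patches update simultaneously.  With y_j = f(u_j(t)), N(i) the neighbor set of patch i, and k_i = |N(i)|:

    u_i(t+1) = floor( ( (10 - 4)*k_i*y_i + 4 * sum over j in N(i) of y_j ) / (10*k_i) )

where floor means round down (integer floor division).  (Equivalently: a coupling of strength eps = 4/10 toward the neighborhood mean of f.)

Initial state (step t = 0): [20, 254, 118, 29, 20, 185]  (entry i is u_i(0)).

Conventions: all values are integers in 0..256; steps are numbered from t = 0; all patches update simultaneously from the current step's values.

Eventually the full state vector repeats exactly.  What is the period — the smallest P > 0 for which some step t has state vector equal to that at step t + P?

Answer: 5
Key observation: The state at step 66, [181, 181, 181, 181, 181, 181], reappears at step 71 — and no state repeats earlier — so the cycle the system enters has period 5.

Derivation:
t=0: [20, 254, 118, 29, 20, 185]
t=1: [55, 32, 134, 46, 55, 100]
t=2: [103, 76, 160, 84, 103, 144]
t=3: [161, 138, 159, 147, 161, 173]
t=4: [160, 181, 159, 171, 160, 146]
t=5: [155, 135, 157, 146, 155, 170]
t=6: [168, 187, 165, 175, 168, 152]
t=7: [143, 125, 147, 137, 143, 159]
t=8: [185, 198, 181, 191, 185, 170]
t=9: [116, 103, 120, 111, 116, 131]
t=10: [190, 177, 193, 184, 190, 199]
t=11: [109, 121, 105, 114, 109, 99]
t=12: [179, 191, 175, 184, 179, 169]
t=13: [125, 114, 130, 121, 125, 136]
t=14: [202, 194, 203, 199, 202, 200]
t=15: [90, 97, 89, 93, 90, 91]
t=16: [149, 154, 148, 152, 149, 149]
t=17: [174, 170, 176, 172, 174, 175]
t=18: [135, 138, 133, 137, 135, 133]
t=19: [198, 196, 200, 197, 198, 200]
t=20: [94, 96, 93, 96, 94, 93]
t=21: [154, 156, 153, 156, 154, 153]
t=22: [167, 165, 168, 165, 167, 168]
t=23: [146, 148, 145, 148, 146, 145]
t=24: [180, 179, 181, 179, 180, 181]
t=25: [124, 125, 123, 125, 124, 123]
t=26: [204, 205, 202, 205, 204, 202]
t=27: [85, 84, 87, 84, 85, 87]
t=28: [140, 138, 141, 138, 140, 141]
t=29: [191, 192, 189, 192, 191, 189]
t=30: [107, 105, 108, 105, 107, 108]
t=31: [175, 174, 177, 174, 175, 177]
t=32: [132, 134, 131, 134, 132, 131]
t=33: [203, 202, 205, 202, 203, 205]
t=34: [86, 88, 85, 88, 86, 85]
t=35: [141, 143, 140, 143, 141, 140]
t=36: [188, 187, 190, 187, 188, 190]
t=37: [111, 112, 109, 112, 111, 109]
t=38: [181, 183, 180, 183, 181, 180]
t=39: [122, 121, 124, 121, 122, 124]
t=40: [201, 199, 202, 199, 201, 202]
t=41: [90, 92, 89, 92, 90, 89]
t=42: [148, 149, 146, 149, 148, 146]
t=43: [178, 176, 179, 176, 178, 179]
t=44: [128, 129, 126, 129, 128, 126]
t=45: [209, 209, 208, 209, 209, 208]
t=46: [77, 77, 78, 77, 77, 78]
t=47: [126, 126, 127, 126, 126, 127]
t=48: [207, 207, 208, 207, 207, 208]
t=49: [79, 79, 79, 79, 79, 79]
t=50: [130, 130, 130, 130, 130, 130]
t=51: [207, 207, 207, 207, 207, 207]
t=52: [80, 80, 80, 80, 80, 80]
t=53: [131, 131, 131, 131, 131, 131]
t=54: [206, 206, 206, 206, 206, 206]
t=55: [82, 82, 82, 82, 82, 82]
t=56: [135, 135, 135, 135, 135, 135]
t=57: [199, 199, 199, 199, 199, 199]
t=58: [93, 93, 93, 93, 93, 93]
t=59: [153, 153, 153, 153, 153, 153]
t=60: [169, 169, 169, 169, 169, 169]
t=61: [143, 143, 143, 143, 143, 143]
t=62: [186, 186, 186, 186, 186, 186]
t=63: [115, 115, 115, 115, 115, 115]
t=64: [189, 189, 189, 189, 189, 189]
t=65: [110, 110, 110, 110, 110, 110]
t=66: [181, 181, 181, 181, 181, 181]
t=67: [123, 123, 123, 123, 123, 123]
t=68: [202, 202, 202, 202, 202, 202]
t=69: [89, 89, 89, 89, 89, 89]
t=70: [146, 146, 146, 146, 146, 146]
t=71: [181, 181, 181, 181, 181, 181]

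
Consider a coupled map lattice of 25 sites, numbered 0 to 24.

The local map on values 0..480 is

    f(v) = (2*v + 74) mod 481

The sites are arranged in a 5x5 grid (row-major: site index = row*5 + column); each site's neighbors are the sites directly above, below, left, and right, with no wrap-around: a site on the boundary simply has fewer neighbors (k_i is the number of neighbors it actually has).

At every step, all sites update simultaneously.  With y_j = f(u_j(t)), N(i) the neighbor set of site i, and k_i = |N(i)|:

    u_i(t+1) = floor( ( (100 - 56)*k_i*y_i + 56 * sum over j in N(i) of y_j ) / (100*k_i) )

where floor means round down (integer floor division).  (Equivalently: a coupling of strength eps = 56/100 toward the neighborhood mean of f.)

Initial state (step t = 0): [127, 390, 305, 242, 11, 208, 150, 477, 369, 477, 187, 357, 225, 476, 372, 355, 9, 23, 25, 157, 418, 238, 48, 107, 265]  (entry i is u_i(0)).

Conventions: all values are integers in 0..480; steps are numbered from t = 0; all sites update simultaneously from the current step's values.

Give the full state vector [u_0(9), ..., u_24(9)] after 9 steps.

Answer: [117, 185, 273, 324, 229, 231, 295, 296, 265, 234, 348, 315, 188, 202, 256, 301, 224, 203, 218, 209, 178, 148, 232, 207, 121]

Derivation:
t=0: [127, 390, 305, 242, 11, 208, 150, 477, 369, 477, 187, 357, 225, 476, 372, 355, 9, 23, 25, 157, 418, 238, 48, 107, 265]
t=1: [251, 333, 185, 151, 82, 218, 270, 162, 183, 171, 312, 269, 96, 145, 244, 314, 152, 112, 174, 279, 292, 159, 163, 204, 243]
t=2: [122, 239, 388, 374, 326, 95, 172, 354, 411, 324, 166, 196, 283, 329, 209, 241, 312, 336, 299, 175, 249, 350, 304, 168, 77]
t=3: [233, 237, 295, 342, 270, 329, 338, 322, 341, 231, 328, 373, 249, 219, 175, 166, 249, 224, 273, 266, 143, 223, 269, 296, 333]
t=4: [115, 124, 188, 232, 151, 218, 243, 218, 205, 179, 295, 247, 130, 143, 225, 309, 155, 81, 114, 208, 283, 125, 107, 180, 200]
t=5: [232, 297, 274, 179, 302, 118, 100, 134, 124, 268, 141, 175, 246, 253, 168, 228, 289, 286, 278, 156, 219, 297, 312, 389, 332]
t=6: [164, 170, 241, 313, 243, 264, 297, 265, 281, 230, 302, 310, 181, 178, 295, 125, 190, 159, 208, 322, 79, 160, 230, 279, 325]
t=7: [326, 306, 174, 154, 110, 199, 204, 173, 183, 101, 209, 272, 353, 298, 214, 307, 384, 305, 173, 185, 303, 311, 198, 123, 215]
t=8: [297, 214, 373, 383, 313, 255, 173, 347, 370, 262, 157, 154, 264, 248, 178, 197, 265, 306, 346, 281, 205, 286, 344, 311, 224]
t=9: [117, 185, 273, 324, 229, 231, 295, 296, 265, 234, 348, 315, 188, 202, 256, 301, 224, 203, 218, 209, 178, 148, 232, 207, 121]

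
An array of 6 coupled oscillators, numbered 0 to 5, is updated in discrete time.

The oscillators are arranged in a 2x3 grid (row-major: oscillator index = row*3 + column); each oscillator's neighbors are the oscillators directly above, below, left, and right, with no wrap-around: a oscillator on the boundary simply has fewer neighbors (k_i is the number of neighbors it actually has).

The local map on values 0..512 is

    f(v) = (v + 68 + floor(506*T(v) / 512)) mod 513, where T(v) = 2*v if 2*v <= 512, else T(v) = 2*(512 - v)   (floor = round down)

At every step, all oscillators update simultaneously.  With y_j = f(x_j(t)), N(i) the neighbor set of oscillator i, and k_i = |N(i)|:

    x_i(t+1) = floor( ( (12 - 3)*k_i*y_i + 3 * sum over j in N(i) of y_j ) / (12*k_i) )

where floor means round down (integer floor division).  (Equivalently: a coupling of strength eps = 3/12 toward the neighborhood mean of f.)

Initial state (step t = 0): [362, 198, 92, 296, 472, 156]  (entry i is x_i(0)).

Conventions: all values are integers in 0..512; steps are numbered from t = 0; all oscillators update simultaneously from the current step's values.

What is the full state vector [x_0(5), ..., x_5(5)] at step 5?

Simulating step by step:
t=0: [362, 198, 92, 296, 472, 156]
t=1: [212, 163, 276, 247, 116, 70]
t=2: [180, 104, 262, 292, 360, 295]
t=3: [149, 334, 315, 248, 239, 274]
t=4: [449, 266, 261, 316, 268, 289]
t=5: [166, 292, 307, 247, 299, 290]

Answer: [166, 292, 307, 247, 299, 290]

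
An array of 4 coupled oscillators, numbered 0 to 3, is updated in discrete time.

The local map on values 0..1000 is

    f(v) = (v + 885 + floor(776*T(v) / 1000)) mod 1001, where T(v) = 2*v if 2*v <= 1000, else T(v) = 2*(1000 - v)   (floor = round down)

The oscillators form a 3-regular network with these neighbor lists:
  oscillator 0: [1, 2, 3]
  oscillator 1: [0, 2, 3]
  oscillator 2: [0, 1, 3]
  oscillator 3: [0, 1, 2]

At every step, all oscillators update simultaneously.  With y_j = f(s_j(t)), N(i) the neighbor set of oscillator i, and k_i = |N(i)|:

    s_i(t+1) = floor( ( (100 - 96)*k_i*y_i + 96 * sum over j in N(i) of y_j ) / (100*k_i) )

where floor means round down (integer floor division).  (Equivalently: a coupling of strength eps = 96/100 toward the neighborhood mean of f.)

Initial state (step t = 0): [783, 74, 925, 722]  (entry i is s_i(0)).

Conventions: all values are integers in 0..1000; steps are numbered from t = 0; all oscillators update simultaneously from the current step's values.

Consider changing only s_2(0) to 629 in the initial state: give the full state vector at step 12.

Answer: [580, 377, 377, 580]
Key observation: This trace re-runs the system from the modified initial state.

Derivation:
t=0: [783, 74, 629, 722]
t=1: [62, 42, 38, 52]
t=2: [638, 372, 375, 645]
t=3: [563, 353, 351, 565]
t=4: [544, 359, 361, 544]
t=5: [561, 375, 373, 561]
t=6: [581, 380, 382, 581]
t=7: [588, 381, 380, 588]
t=8: [586, 377, 378, 586]
t=9: [582, 376, 375, 582]
t=10: [579, 375, 375, 579]
t=11: [579, 376, 376, 579]
t=12: [580, 377, 377, 580]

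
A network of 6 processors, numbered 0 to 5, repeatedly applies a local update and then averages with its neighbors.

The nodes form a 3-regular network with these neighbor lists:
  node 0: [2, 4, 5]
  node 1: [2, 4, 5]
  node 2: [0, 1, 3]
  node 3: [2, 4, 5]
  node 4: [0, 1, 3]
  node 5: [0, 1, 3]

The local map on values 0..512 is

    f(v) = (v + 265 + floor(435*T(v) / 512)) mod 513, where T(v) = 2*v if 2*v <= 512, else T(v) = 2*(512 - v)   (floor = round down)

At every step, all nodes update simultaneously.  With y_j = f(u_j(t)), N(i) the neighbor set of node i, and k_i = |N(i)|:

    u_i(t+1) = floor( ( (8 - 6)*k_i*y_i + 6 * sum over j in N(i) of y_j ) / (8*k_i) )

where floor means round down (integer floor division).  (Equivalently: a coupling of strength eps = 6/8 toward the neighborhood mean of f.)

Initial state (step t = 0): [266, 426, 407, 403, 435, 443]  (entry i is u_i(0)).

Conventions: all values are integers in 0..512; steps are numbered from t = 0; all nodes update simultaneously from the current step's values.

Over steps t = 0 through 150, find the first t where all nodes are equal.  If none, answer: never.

Simulating step by step:
t=0: [266, 426, 407, 403, 435, 443]  (not all equal)
t=1: [350, 322, 359, 326, 354, 353]  (not all equal)
t=2: [374, 378, 384, 378, 385, 385]  (not all equal)
t=3: [354, 353, 356, 353, 356, 356]  (not all equal)
t=4: [373, 373, 374, 373, 374, 374]  (not all equal)
t=5: [360, 360, 360, 360, 360, 360]  (all equal)

Answer: 5
Key observation: Synchronization is absorbing here: once all nodes are equal they stay equal, and step 5 is the first all-equal step.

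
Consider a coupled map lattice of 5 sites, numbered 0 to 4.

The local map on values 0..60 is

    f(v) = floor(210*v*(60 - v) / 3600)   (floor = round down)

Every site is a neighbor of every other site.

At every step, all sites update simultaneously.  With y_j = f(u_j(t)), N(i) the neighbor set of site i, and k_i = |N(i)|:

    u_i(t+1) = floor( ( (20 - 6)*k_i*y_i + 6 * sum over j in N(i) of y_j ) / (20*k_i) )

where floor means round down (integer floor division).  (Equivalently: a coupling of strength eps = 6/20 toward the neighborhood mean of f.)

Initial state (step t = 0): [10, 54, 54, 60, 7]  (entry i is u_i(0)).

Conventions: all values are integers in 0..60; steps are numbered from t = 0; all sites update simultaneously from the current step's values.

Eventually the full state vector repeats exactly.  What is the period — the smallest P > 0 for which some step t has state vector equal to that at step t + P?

Answer: 2
Key observation: The state at step 9, [51, 51, 51, 51, 51], reappears at step 11 — and no state repeats earlier — so the cycle the system enters has period 2.

Derivation:
t=0: [10, 54, 54, 60, 7]
t=1: [24, 17, 17, 6, 19]
t=2: [46, 41, 41, 26, 42]
t=3: [39, 44, 44, 48, 44]
t=4: [44, 40, 40, 35, 40]
t=5: [42, 46, 46, 49, 46]
t=6: [41, 37, 37, 33, 37]
t=7: [46, 48, 48, 50, 48]
t=8: [35, 33, 33, 30, 33]
t=9: [51, 51, 51, 51, 51]
t=10: [26, 26, 26, 26, 26]
t=11: [51, 51, 51, 51, 51]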